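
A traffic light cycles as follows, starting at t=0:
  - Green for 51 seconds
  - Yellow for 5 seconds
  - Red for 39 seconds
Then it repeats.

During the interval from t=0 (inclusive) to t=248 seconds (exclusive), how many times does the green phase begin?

Answer: 3

Derivation:
Cycle = 51+5+39 = 95s
green phase starts at t = k*95 + 0 for k=0,1,2,...
Need k*95+0 < 248 → k < 2.611
k ∈ {0, ..., 2} → 3 starts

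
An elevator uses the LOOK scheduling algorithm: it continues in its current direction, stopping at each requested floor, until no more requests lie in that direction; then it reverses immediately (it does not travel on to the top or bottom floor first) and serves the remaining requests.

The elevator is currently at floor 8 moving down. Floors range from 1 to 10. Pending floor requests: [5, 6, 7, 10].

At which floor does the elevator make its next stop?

Current floor: 8, direction: down
Requests above: [10]
Requests below: [5, 6, 7]
Moving down and requests lie below → nearest below is max([5, 6, 7]) = 7

Answer: 7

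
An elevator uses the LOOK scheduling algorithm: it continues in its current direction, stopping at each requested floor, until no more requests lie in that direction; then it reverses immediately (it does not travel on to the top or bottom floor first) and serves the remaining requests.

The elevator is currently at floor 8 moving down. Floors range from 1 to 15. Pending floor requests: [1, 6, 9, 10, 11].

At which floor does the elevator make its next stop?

Answer: 6

Derivation:
Current floor: 8, direction: down
Requests above: [9, 10, 11]
Requests below: [1, 6]
Moving down and requests lie below → nearest below is max([1, 6]) = 6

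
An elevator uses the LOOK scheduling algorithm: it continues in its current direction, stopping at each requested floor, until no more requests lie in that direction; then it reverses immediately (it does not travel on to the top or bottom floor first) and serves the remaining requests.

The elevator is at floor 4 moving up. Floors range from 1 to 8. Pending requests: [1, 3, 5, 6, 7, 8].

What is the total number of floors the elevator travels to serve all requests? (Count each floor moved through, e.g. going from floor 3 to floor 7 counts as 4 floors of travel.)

Start at floor 4 moving up, LOOK stop order: [5, 6, 7, 8, 3, 1]
  4 → 5: |5-4| = 1, total = 1
  5 → 6: |6-5| = 1, total = 2
  6 → 7: |7-6| = 1, total = 3
  7 → 8: |8-7| = 1, total = 4
  8 → 3: |3-8| = 5, total = 9
  3 → 1: |1-3| = 2, total = 11

Answer: 11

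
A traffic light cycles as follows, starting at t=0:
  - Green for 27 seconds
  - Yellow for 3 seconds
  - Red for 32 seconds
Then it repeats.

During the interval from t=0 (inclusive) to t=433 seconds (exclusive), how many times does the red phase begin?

Cycle = 27+3+32 = 62s
red phase starts at t = k*62 + 30 for k=0,1,2,...
Need k*62+30 < 433 → k < 6.500
k ∈ {0, ..., 6} → 7 starts

Answer: 7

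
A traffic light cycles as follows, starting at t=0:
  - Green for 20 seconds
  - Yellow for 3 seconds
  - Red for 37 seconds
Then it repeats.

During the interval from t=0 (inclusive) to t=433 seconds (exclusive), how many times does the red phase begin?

Cycle = 20+3+37 = 60s
red phase starts at t = k*60 + 23 for k=0,1,2,...
Need k*60+23 < 433 → k < 6.833
k ∈ {0, ..., 6} → 7 starts

Answer: 7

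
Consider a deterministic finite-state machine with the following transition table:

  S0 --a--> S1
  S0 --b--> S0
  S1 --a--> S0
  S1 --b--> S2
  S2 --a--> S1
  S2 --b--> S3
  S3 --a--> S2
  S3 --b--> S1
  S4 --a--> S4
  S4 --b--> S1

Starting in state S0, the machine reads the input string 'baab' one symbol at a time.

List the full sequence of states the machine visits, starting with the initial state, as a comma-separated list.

Answer: S0, S0, S1, S0, S0

Derivation:
Start: S0
  read 'b': S0 --b--> S0
  read 'a': S0 --a--> S1
  read 'a': S1 --a--> S0
  read 'b': S0 --b--> S0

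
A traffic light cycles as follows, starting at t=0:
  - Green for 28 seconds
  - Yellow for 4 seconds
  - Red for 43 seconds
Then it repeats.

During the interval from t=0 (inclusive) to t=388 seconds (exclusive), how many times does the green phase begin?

Cycle = 28+4+43 = 75s
green phase starts at t = k*75 + 0 for k=0,1,2,...
Need k*75+0 < 388 → k < 5.173
k ∈ {0, ..., 5} → 6 starts

Answer: 6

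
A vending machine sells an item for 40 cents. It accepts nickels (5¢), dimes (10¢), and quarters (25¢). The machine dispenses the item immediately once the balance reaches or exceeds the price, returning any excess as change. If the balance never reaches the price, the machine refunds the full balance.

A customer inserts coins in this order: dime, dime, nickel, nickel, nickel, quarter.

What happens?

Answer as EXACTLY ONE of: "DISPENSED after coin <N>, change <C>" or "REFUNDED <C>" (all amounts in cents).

Answer: DISPENSED after coin 6, change 20

Derivation:
Price: 40¢
Coin 1 (dime, 10¢): balance = 10¢
Coin 2 (dime, 10¢): balance = 20¢
Coin 3 (nickel, 5¢): balance = 25¢
Coin 4 (nickel, 5¢): balance = 30¢
Coin 5 (nickel, 5¢): balance = 35¢
Coin 6 (quarter, 25¢): balance = 60¢
  → balance >= price → DISPENSE, change = 60 - 40 = 20¢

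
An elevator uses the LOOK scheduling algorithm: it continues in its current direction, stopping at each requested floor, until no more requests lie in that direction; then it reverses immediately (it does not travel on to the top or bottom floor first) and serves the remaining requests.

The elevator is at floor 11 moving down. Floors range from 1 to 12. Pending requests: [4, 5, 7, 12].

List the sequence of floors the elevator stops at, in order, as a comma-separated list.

Current: 11, moving DOWN
Serve below first (descending): [7, 5, 4]
Then reverse, serve above (ascending): [12]

Answer: 7, 5, 4, 12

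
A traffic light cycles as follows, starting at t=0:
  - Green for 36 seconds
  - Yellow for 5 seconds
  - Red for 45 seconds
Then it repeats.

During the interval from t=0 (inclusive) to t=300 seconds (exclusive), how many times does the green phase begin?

Answer: 4

Derivation:
Cycle = 36+5+45 = 86s
green phase starts at t = k*86 + 0 for k=0,1,2,...
Need k*86+0 < 300 → k < 3.488
k ∈ {0, ..., 3} → 4 starts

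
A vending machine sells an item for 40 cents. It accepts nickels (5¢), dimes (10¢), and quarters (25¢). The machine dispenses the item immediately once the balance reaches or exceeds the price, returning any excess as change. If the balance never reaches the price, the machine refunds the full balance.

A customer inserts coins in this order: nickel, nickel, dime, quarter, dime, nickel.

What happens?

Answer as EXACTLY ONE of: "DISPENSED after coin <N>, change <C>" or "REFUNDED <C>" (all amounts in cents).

Price: 40¢
Coin 1 (nickel, 5¢): balance = 5¢
Coin 2 (nickel, 5¢): balance = 10¢
Coin 3 (dime, 10¢): balance = 20¢
Coin 4 (quarter, 25¢): balance = 45¢
  → balance >= price → DISPENSE, change = 45 - 40 = 5¢

Answer: DISPENSED after coin 4, change 5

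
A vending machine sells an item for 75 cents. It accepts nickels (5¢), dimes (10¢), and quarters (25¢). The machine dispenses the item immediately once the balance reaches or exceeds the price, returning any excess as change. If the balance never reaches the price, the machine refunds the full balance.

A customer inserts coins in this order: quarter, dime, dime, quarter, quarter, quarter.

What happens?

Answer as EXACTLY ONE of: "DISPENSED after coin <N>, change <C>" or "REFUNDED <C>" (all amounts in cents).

Price: 75¢
Coin 1 (quarter, 25¢): balance = 25¢
Coin 2 (dime, 10¢): balance = 35¢
Coin 3 (dime, 10¢): balance = 45¢
Coin 4 (quarter, 25¢): balance = 70¢
Coin 5 (quarter, 25¢): balance = 95¢
  → balance >= price → DISPENSE, change = 95 - 75 = 20¢

Answer: DISPENSED after coin 5, change 20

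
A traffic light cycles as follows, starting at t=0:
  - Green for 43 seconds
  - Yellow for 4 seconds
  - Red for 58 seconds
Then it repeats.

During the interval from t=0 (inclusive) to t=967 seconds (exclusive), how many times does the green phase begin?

Answer: 10

Derivation:
Cycle = 43+4+58 = 105s
green phase starts at t = k*105 + 0 for k=0,1,2,...
Need k*105+0 < 967 → k < 9.210
k ∈ {0, ..., 9} → 10 starts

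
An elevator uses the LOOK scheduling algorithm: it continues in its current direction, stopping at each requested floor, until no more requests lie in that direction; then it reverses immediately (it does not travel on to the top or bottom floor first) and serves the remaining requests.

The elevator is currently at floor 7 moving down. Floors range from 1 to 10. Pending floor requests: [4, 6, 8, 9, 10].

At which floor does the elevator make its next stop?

Current floor: 7, direction: down
Requests above: [8, 9, 10]
Requests below: [4, 6]
Moving down and requests lie below → nearest below is max([4, 6]) = 6

Answer: 6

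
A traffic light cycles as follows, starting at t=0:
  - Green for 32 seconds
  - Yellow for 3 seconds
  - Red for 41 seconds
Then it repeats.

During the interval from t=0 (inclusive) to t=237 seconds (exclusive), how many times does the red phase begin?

Answer: 3

Derivation:
Cycle = 32+3+41 = 76s
red phase starts at t = k*76 + 35 for k=0,1,2,...
Need k*76+35 < 237 → k < 2.658
k ∈ {0, ..., 2} → 3 starts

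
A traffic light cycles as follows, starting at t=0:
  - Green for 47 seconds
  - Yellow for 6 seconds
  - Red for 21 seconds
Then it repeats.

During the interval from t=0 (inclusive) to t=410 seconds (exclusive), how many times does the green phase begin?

Cycle = 47+6+21 = 74s
green phase starts at t = k*74 + 0 for k=0,1,2,...
Need k*74+0 < 410 → k < 5.541
k ∈ {0, ..., 5} → 6 starts

Answer: 6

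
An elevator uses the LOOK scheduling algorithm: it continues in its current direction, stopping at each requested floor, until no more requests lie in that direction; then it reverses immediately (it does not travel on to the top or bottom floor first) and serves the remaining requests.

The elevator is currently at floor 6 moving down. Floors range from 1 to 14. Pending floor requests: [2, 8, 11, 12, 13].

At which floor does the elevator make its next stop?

Current floor: 6, direction: down
Requests above: [8, 11, 12, 13]
Requests below: [2]
Moving down and requests lie below → nearest below is max([2]) = 2

Answer: 2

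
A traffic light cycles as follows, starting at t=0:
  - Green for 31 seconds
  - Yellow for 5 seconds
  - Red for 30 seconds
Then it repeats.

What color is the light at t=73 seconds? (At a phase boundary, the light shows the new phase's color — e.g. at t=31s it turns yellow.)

Answer: green

Derivation:
Cycle length = 31 + 5 + 30 = 66s
t = 73, phase_t = 73 mod 66 = 7
7 < 31 (green end) → GREEN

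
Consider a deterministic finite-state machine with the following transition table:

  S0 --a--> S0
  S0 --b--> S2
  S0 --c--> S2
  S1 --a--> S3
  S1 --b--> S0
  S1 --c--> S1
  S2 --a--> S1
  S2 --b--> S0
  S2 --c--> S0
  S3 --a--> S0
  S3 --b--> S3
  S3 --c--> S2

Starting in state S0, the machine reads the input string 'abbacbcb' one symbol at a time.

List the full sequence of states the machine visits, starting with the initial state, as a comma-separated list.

Answer: S0, S0, S2, S0, S0, S2, S0, S2, S0

Derivation:
Start: S0
  read 'a': S0 --a--> S0
  read 'b': S0 --b--> S2
  read 'b': S2 --b--> S0
  read 'a': S0 --a--> S0
  read 'c': S0 --c--> S2
  read 'b': S2 --b--> S0
  read 'c': S0 --c--> S2
  read 'b': S2 --b--> S0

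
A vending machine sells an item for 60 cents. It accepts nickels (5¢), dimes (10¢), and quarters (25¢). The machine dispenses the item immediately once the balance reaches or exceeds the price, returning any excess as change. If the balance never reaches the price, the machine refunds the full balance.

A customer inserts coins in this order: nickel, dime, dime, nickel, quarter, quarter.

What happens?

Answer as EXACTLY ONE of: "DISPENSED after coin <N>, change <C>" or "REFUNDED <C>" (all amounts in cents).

Answer: DISPENSED after coin 6, change 20

Derivation:
Price: 60¢
Coin 1 (nickel, 5¢): balance = 5¢
Coin 2 (dime, 10¢): balance = 15¢
Coin 3 (dime, 10¢): balance = 25¢
Coin 4 (nickel, 5¢): balance = 30¢
Coin 5 (quarter, 25¢): balance = 55¢
Coin 6 (quarter, 25¢): balance = 80¢
  → balance >= price → DISPENSE, change = 80 - 60 = 20¢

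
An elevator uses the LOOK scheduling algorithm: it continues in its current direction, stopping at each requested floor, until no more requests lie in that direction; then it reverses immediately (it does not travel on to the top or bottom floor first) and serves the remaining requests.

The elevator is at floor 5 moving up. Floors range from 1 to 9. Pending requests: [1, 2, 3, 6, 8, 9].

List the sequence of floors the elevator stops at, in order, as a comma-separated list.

Answer: 6, 8, 9, 3, 2, 1

Derivation:
Current: 5, moving UP
Serve above first (ascending): [6, 8, 9]
Then reverse, serve below (descending): [3, 2, 1]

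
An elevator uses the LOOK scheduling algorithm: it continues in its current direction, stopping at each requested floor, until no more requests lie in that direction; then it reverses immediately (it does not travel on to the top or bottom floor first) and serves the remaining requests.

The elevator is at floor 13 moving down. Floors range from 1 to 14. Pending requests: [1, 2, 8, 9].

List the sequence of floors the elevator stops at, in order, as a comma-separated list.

Answer: 9, 8, 2, 1

Derivation:
Current: 13, moving DOWN
Serve below first (descending): [9, 8, 2, 1]
Then reverse, serve above (ascending): []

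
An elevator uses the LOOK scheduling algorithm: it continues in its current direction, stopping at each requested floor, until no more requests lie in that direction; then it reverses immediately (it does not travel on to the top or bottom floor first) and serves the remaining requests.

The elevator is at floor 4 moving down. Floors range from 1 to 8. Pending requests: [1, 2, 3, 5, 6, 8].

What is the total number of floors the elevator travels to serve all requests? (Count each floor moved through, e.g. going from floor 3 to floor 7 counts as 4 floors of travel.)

Answer: 10

Derivation:
Start at floor 4 moving down, LOOK stop order: [3, 2, 1, 5, 6, 8]
  4 → 3: |3-4| = 1, total = 1
  3 → 2: |2-3| = 1, total = 2
  2 → 1: |1-2| = 1, total = 3
  1 → 5: |5-1| = 4, total = 7
  5 → 6: |6-5| = 1, total = 8
  6 → 8: |8-6| = 2, total = 10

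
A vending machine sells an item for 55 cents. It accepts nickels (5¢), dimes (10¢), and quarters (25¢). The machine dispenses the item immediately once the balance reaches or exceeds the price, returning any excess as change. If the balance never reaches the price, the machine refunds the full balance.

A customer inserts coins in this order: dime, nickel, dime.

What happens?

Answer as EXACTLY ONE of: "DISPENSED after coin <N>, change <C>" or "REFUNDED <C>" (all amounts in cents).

Price: 55¢
Coin 1 (dime, 10¢): balance = 10¢
Coin 2 (nickel, 5¢): balance = 15¢
Coin 3 (dime, 10¢): balance = 25¢
All coins inserted, balance 25¢ < price 55¢ → REFUND 25¢

Answer: REFUNDED 25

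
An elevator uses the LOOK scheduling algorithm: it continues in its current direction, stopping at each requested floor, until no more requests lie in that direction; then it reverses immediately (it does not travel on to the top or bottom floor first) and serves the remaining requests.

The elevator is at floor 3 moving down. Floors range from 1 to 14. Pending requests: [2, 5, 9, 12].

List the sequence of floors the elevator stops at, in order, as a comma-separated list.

Answer: 2, 5, 9, 12

Derivation:
Current: 3, moving DOWN
Serve below first (descending): [2]
Then reverse, serve above (ascending): [5, 9, 12]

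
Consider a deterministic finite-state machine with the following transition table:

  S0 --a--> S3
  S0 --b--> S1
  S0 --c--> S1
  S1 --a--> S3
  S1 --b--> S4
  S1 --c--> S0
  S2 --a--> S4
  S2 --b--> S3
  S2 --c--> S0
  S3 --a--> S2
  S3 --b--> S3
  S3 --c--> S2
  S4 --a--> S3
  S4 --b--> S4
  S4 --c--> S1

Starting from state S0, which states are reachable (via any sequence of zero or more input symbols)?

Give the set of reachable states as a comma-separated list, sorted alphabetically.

BFS from S0:
  visit S0: S0--a-->S3 (new), S0--b-->S1 (new), S0--c-->S1 (seen)
  visit S3: S3--a-->S2 (new), S3--b-->S3 (seen), S3--c-->S2 (seen)
  visit S1: S1--a-->S3 (seen), S1--b-->S4 (new), S1--c-->S0 (seen)
  visit S2: S2--a-->S4 (seen), S2--b-->S3 (seen), S2--c-->S0 (seen)
  visit S4: S4--a-->S3 (seen), S4--b-->S4 (seen), S4--c-->S1 (seen)

Answer: S0, S1, S2, S3, S4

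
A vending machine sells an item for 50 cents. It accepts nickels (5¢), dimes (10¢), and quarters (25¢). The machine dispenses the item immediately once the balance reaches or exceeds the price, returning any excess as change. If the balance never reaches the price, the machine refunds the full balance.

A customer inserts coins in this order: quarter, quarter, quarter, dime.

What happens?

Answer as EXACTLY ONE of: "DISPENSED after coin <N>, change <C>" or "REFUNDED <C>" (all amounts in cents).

Answer: DISPENSED after coin 2, change 0

Derivation:
Price: 50¢
Coin 1 (quarter, 25¢): balance = 25¢
Coin 2 (quarter, 25¢): balance = 50¢
  → balance >= price → DISPENSE, change = 50 - 50 = 0¢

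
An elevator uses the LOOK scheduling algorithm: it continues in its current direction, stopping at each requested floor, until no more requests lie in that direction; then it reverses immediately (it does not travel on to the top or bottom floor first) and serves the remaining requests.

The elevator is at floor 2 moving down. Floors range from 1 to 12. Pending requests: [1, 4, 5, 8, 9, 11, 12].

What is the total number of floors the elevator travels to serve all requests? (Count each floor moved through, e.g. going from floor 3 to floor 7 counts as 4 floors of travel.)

Start at floor 2 moving down, LOOK stop order: [1, 4, 5, 8, 9, 11, 12]
  2 → 1: |1-2| = 1, total = 1
  1 → 4: |4-1| = 3, total = 4
  4 → 5: |5-4| = 1, total = 5
  5 → 8: |8-5| = 3, total = 8
  8 → 9: |9-8| = 1, total = 9
  9 → 11: |11-9| = 2, total = 11
  11 → 12: |12-11| = 1, total = 12

Answer: 12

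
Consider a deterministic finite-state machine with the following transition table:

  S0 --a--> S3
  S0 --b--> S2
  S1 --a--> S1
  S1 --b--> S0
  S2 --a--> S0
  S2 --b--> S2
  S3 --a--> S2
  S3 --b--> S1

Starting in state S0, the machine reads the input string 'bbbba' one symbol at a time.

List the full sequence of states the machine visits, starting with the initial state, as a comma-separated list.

Answer: S0, S2, S2, S2, S2, S0

Derivation:
Start: S0
  read 'b': S0 --b--> S2
  read 'b': S2 --b--> S2
  read 'b': S2 --b--> S2
  read 'b': S2 --b--> S2
  read 'a': S2 --a--> S0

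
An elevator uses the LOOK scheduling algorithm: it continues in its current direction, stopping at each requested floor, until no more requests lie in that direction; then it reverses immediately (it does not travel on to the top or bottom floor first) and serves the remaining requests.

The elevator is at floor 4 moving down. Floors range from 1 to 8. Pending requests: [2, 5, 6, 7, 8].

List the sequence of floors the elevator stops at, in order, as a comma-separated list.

Current: 4, moving DOWN
Serve below first (descending): [2]
Then reverse, serve above (ascending): [5, 6, 7, 8]

Answer: 2, 5, 6, 7, 8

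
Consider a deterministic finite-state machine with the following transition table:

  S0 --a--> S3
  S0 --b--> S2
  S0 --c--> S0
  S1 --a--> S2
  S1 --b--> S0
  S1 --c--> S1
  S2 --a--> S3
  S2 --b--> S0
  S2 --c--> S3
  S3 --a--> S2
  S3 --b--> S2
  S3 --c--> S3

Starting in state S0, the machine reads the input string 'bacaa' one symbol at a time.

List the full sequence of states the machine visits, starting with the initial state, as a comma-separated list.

Start: S0
  read 'b': S0 --b--> S2
  read 'a': S2 --a--> S3
  read 'c': S3 --c--> S3
  read 'a': S3 --a--> S2
  read 'a': S2 --a--> S3

Answer: S0, S2, S3, S3, S2, S3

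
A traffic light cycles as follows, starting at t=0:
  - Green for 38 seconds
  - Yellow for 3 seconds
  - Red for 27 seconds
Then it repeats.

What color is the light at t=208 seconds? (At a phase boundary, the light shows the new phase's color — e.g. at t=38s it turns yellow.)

Answer: green

Derivation:
Cycle length = 38 + 3 + 27 = 68s
t = 208, phase_t = 208 mod 68 = 4
4 < 38 (green end) → GREEN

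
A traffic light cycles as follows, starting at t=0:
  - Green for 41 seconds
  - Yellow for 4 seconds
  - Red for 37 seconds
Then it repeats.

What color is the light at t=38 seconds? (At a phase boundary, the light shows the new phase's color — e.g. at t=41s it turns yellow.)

Answer: green

Derivation:
Cycle length = 41 + 4 + 37 = 82s
t = 38, phase_t = 38 mod 82 = 38
38 < 41 (green end) → GREEN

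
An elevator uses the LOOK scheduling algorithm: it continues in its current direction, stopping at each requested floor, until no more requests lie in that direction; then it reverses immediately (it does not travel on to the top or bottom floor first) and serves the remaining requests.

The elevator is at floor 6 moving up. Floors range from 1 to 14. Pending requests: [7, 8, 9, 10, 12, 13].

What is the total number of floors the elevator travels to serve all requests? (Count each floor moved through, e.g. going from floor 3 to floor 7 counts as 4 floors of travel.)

Start at floor 6 moving up, LOOK stop order: [7, 8, 9, 10, 12, 13]
  6 → 7: |7-6| = 1, total = 1
  7 → 8: |8-7| = 1, total = 2
  8 → 9: |9-8| = 1, total = 3
  9 → 10: |10-9| = 1, total = 4
  10 → 12: |12-10| = 2, total = 6
  12 → 13: |13-12| = 1, total = 7

Answer: 7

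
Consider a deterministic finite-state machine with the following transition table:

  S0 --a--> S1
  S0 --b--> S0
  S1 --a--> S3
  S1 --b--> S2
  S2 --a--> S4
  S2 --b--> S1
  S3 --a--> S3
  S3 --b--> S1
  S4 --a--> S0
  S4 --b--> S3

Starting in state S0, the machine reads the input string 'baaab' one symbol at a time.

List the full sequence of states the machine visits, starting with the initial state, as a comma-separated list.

Answer: S0, S0, S1, S3, S3, S1

Derivation:
Start: S0
  read 'b': S0 --b--> S0
  read 'a': S0 --a--> S1
  read 'a': S1 --a--> S3
  read 'a': S3 --a--> S3
  read 'b': S3 --b--> S1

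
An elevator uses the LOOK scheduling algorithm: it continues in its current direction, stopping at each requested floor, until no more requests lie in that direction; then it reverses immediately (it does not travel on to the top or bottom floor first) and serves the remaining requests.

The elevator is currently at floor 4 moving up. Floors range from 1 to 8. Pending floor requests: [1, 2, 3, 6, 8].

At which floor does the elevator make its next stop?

Current floor: 4, direction: up
Requests above: [6, 8]
Requests below: [1, 2, 3]
Moving up and requests lie above → nearest above is min([6, 8]) = 6

Answer: 6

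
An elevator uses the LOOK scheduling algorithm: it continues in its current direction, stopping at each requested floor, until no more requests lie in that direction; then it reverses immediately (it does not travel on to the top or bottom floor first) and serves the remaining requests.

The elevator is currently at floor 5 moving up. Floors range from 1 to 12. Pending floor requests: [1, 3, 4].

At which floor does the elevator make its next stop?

Current floor: 5, direction: up
Requests above: []
Requests below: [1, 3, 4]
Moving up but no requests above → reverse; nearest below is max([1, 3, 4]) = 4

Answer: 4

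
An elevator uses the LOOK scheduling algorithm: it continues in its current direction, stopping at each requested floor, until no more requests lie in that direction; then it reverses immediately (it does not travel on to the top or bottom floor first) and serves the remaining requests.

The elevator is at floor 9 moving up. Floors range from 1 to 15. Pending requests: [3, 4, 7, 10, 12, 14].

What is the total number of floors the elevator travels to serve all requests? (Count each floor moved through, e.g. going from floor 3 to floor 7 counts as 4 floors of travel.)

Start at floor 9 moving up, LOOK stop order: [10, 12, 14, 7, 4, 3]
  9 → 10: |10-9| = 1, total = 1
  10 → 12: |12-10| = 2, total = 3
  12 → 14: |14-12| = 2, total = 5
  14 → 7: |7-14| = 7, total = 12
  7 → 4: |4-7| = 3, total = 15
  4 → 3: |3-4| = 1, total = 16

Answer: 16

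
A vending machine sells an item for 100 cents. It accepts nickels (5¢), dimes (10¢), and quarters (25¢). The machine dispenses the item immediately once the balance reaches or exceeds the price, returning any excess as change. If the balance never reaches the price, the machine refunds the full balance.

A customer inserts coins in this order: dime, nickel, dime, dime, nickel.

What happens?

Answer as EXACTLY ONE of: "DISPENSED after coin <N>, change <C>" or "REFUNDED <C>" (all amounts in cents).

Price: 100¢
Coin 1 (dime, 10¢): balance = 10¢
Coin 2 (nickel, 5¢): balance = 15¢
Coin 3 (dime, 10¢): balance = 25¢
Coin 4 (dime, 10¢): balance = 35¢
Coin 5 (nickel, 5¢): balance = 40¢
All coins inserted, balance 40¢ < price 100¢ → REFUND 40¢

Answer: REFUNDED 40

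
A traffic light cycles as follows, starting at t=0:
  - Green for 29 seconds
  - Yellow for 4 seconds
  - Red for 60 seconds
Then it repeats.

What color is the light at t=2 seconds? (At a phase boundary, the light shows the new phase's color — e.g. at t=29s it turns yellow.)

Answer: green

Derivation:
Cycle length = 29 + 4 + 60 = 93s
t = 2, phase_t = 2 mod 93 = 2
2 < 29 (green end) → GREEN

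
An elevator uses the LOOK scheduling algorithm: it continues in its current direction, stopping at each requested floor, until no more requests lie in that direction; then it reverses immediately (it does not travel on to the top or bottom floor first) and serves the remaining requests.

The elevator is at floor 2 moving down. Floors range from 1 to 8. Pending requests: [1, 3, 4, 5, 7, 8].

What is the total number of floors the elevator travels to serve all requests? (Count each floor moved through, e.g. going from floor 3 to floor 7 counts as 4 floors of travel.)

Start at floor 2 moving down, LOOK stop order: [1, 3, 4, 5, 7, 8]
  2 → 1: |1-2| = 1, total = 1
  1 → 3: |3-1| = 2, total = 3
  3 → 4: |4-3| = 1, total = 4
  4 → 5: |5-4| = 1, total = 5
  5 → 7: |7-5| = 2, total = 7
  7 → 8: |8-7| = 1, total = 8

Answer: 8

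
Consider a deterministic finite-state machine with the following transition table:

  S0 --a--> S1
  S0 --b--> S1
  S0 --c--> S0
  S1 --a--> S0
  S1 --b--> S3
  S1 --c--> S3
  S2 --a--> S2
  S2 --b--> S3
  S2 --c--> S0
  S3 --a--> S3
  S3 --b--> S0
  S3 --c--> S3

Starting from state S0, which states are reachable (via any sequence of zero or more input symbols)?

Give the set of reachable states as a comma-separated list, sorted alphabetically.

Answer: S0, S1, S3

Derivation:
BFS from S0:
  visit S0: S0--a-->S1 (new), S0--b-->S1 (seen), S0--c-->S0 (seen)
  visit S1: S1--a-->S0 (seen), S1--b-->S3 (new), S1--c-->S3 (seen)
  visit S3: S3--a-->S3 (seen), S3--b-->S0 (seen), S3--c-->S3 (seen)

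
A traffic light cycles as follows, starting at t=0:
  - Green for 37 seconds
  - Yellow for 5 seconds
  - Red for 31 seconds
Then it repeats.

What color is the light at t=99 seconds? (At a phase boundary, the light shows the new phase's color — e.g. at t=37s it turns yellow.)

Answer: green

Derivation:
Cycle length = 37 + 5 + 31 = 73s
t = 99, phase_t = 99 mod 73 = 26
26 < 37 (green end) → GREEN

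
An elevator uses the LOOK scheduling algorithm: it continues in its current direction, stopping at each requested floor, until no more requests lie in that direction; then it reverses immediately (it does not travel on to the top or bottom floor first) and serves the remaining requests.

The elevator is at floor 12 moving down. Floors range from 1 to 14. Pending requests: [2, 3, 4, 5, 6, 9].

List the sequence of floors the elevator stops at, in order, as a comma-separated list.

Answer: 9, 6, 5, 4, 3, 2

Derivation:
Current: 12, moving DOWN
Serve below first (descending): [9, 6, 5, 4, 3, 2]
Then reverse, serve above (ascending): []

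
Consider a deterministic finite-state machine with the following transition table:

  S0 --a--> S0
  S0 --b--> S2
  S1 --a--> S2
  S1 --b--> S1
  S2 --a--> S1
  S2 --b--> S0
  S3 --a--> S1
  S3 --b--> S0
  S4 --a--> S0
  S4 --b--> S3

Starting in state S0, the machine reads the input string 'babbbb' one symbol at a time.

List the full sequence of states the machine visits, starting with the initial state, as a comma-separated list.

Answer: S0, S2, S1, S1, S1, S1, S1

Derivation:
Start: S0
  read 'b': S0 --b--> S2
  read 'a': S2 --a--> S1
  read 'b': S1 --b--> S1
  read 'b': S1 --b--> S1
  read 'b': S1 --b--> S1
  read 'b': S1 --b--> S1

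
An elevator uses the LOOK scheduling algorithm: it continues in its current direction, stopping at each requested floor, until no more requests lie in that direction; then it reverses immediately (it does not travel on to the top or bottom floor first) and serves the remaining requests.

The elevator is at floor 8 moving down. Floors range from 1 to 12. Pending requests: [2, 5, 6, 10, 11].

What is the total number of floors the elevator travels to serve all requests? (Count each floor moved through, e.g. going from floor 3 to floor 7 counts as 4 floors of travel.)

Answer: 15

Derivation:
Start at floor 8 moving down, LOOK stop order: [6, 5, 2, 10, 11]
  8 → 6: |6-8| = 2, total = 2
  6 → 5: |5-6| = 1, total = 3
  5 → 2: |2-5| = 3, total = 6
  2 → 10: |10-2| = 8, total = 14
  10 → 11: |11-10| = 1, total = 15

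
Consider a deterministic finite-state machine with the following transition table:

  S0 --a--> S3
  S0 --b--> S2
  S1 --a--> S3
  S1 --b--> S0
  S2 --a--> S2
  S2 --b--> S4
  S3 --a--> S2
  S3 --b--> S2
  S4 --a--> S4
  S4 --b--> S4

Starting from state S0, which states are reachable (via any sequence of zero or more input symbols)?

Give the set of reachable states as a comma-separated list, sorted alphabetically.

BFS from S0:
  visit S0: S0--a-->S3 (new), S0--b-->S2 (new)
  visit S3: S3--a-->S2 (seen), S3--b-->S2 (seen)
  visit S2: S2--a-->S2 (seen), S2--b-->S4 (new)
  visit S4: S4--a-->S4 (seen), S4--b-->S4 (seen)

Answer: S0, S2, S3, S4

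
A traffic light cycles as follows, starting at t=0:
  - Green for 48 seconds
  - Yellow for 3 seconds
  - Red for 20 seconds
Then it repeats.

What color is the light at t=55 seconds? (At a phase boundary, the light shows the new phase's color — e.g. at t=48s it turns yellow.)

Cycle length = 48 + 3 + 20 = 71s
t = 55, phase_t = 55 mod 71 = 55
55 >= 51 → RED

Answer: red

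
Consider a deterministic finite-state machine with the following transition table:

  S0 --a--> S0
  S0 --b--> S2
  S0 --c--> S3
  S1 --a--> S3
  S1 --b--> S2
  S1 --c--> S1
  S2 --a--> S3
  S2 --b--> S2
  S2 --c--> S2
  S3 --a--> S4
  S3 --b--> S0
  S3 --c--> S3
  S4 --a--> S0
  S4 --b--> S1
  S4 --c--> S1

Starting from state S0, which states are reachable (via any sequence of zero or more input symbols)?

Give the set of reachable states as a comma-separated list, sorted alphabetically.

Answer: S0, S1, S2, S3, S4

Derivation:
BFS from S0:
  visit S0: S0--a-->S0 (seen), S0--b-->S2 (new), S0--c-->S3 (new)
  visit S2: S2--a-->S3 (seen), S2--b-->S2 (seen), S2--c-->S2 (seen)
  visit S3: S3--a-->S4 (new), S3--b-->S0 (seen), S3--c-->S3 (seen)
  visit S4: S4--a-->S0 (seen), S4--b-->S1 (new), S4--c-->S1 (seen)
  visit S1: S1--a-->S3 (seen), S1--b-->S2 (seen), S1--c-->S1 (seen)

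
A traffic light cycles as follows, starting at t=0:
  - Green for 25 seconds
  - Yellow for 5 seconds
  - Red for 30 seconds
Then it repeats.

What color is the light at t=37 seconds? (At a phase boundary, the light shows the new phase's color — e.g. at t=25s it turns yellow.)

Answer: red

Derivation:
Cycle length = 25 + 5 + 30 = 60s
t = 37, phase_t = 37 mod 60 = 37
37 >= 30 → RED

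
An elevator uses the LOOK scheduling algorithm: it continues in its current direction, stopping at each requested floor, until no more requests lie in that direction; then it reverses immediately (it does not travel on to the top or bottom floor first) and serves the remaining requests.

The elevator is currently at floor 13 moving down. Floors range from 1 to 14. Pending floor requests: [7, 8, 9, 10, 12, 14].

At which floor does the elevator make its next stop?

Current floor: 13, direction: down
Requests above: [14]
Requests below: [7, 8, 9, 10, 12]
Moving down and requests lie below → nearest below is max([7, 8, 9, 10, 12]) = 12

Answer: 12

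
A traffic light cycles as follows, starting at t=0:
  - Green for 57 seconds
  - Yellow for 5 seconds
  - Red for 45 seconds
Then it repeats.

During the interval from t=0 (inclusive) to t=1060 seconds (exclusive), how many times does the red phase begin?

Answer: 10

Derivation:
Cycle = 57+5+45 = 107s
red phase starts at t = k*107 + 62 for k=0,1,2,...
Need k*107+62 < 1060 → k < 9.327
k ∈ {0, ..., 9} → 10 starts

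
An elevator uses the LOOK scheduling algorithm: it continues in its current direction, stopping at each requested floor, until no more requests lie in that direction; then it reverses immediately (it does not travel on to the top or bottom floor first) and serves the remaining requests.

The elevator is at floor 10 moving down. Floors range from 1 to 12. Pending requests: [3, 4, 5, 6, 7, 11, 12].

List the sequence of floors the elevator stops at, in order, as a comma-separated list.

Answer: 7, 6, 5, 4, 3, 11, 12

Derivation:
Current: 10, moving DOWN
Serve below first (descending): [7, 6, 5, 4, 3]
Then reverse, serve above (ascending): [11, 12]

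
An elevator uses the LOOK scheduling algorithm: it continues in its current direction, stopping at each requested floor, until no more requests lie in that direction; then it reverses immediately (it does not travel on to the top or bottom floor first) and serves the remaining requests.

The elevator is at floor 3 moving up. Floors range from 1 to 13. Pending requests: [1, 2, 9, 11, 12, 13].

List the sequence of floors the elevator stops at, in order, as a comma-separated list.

Answer: 9, 11, 12, 13, 2, 1

Derivation:
Current: 3, moving UP
Serve above first (ascending): [9, 11, 12, 13]
Then reverse, serve below (descending): [2, 1]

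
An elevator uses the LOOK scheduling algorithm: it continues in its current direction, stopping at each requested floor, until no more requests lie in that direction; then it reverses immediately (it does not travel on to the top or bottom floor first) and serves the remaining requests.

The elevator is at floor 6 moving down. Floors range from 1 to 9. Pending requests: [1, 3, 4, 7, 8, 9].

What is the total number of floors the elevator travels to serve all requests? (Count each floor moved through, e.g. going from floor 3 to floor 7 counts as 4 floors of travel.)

Start at floor 6 moving down, LOOK stop order: [4, 3, 1, 7, 8, 9]
  6 → 4: |4-6| = 2, total = 2
  4 → 3: |3-4| = 1, total = 3
  3 → 1: |1-3| = 2, total = 5
  1 → 7: |7-1| = 6, total = 11
  7 → 8: |8-7| = 1, total = 12
  8 → 9: |9-8| = 1, total = 13

Answer: 13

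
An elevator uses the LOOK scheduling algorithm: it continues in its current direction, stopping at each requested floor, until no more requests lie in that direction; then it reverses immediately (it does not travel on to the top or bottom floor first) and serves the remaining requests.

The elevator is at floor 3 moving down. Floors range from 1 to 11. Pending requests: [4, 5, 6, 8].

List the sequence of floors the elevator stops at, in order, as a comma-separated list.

Answer: 4, 5, 6, 8

Derivation:
Current: 3, moving DOWN
Serve below first (descending): []
Then reverse, serve above (ascending): [4, 5, 6, 8]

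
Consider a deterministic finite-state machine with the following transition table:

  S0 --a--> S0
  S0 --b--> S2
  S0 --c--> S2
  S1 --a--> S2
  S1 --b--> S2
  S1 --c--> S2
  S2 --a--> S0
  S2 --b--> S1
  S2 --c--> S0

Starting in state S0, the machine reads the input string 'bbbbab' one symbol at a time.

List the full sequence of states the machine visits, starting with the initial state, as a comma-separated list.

Start: S0
  read 'b': S0 --b--> S2
  read 'b': S2 --b--> S1
  read 'b': S1 --b--> S2
  read 'b': S2 --b--> S1
  read 'a': S1 --a--> S2
  read 'b': S2 --b--> S1

Answer: S0, S2, S1, S2, S1, S2, S1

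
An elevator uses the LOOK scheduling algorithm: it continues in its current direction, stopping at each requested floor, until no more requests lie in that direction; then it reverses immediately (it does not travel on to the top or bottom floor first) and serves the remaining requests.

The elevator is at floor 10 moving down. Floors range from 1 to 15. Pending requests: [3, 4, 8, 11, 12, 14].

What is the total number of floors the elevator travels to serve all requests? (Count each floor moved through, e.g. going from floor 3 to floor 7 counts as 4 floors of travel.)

Answer: 18

Derivation:
Start at floor 10 moving down, LOOK stop order: [8, 4, 3, 11, 12, 14]
  10 → 8: |8-10| = 2, total = 2
  8 → 4: |4-8| = 4, total = 6
  4 → 3: |3-4| = 1, total = 7
  3 → 11: |11-3| = 8, total = 15
  11 → 12: |12-11| = 1, total = 16
  12 → 14: |14-12| = 2, total = 18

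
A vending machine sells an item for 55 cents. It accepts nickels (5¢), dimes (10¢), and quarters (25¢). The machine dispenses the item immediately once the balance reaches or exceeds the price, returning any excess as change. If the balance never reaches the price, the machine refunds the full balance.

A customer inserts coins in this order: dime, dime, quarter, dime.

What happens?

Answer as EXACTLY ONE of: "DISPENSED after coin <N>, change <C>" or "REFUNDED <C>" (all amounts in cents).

Answer: DISPENSED after coin 4, change 0

Derivation:
Price: 55¢
Coin 1 (dime, 10¢): balance = 10¢
Coin 2 (dime, 10¢): balance = 20¢
Coin 3 (quarter, 25¢): balance = 45¢
Coin 4 (dime, 10¢): balance = 55¢
  → balance >= price → DISPENSE, change = 55 - 55 = 0¢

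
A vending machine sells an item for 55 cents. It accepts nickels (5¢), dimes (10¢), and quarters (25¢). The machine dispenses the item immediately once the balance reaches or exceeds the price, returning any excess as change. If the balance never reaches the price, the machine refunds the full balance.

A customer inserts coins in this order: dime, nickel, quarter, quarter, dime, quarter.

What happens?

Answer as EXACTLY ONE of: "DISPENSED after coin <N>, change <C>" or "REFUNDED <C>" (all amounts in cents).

Price: 55¢
Coin 1 (dime, 10¢): balance = 10¢
Coin 2 (nickel, 5¢): balance = 15¢
Coin 3 (quarter, 25¢): balance = 40¢
Coin 4 (quarter, 25¢): balance = 65¢
  → balance >= price → DISPENSE, change = 65 - 55 = 10¢

Answer: DISPENSED after coin 4, change 10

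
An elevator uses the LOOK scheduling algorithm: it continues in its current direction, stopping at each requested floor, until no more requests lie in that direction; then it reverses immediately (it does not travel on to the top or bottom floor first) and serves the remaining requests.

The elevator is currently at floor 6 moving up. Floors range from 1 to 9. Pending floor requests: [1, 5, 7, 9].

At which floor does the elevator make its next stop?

Answer: 7

Derivation:
Current floor: 6, direction: up
Requests above: [7, 9]
Requests below: [1, 5]
Moving up and requests lie above → nearest above is min([7, 9]) = 7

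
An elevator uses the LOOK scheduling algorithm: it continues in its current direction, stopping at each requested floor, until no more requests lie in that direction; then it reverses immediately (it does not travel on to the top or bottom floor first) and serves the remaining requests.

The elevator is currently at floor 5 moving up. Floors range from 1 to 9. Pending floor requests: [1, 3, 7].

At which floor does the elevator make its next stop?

Answer: 7

Derivation:
Current floor: 5, direction: up
Requests above: [7]
Requests below: [1, 3]
Moving up and requests lie above → nearest above is min([7]) = 7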